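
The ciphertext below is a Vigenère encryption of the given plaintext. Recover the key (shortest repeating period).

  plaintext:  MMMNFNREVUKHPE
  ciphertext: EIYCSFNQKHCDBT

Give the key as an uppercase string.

SWMPN

  i= 0: E-M = 18 → S
  i= 1: I-M = 22 → W
  i= 2: Y-M = 12 → M
  i= 3: C-N = 15 → P
  i= 4: S-F = 13 → N
  i= 5: F-N = 18 → S
  i= 6: N-R = 22 → W
  i= 7: Q-E = 12 → M
  i= 8: K-V = 15 → P
  i= 9: H-U = 13 → N
  i=10: C-K = 18 → S
  i=11: D-H = 22 → W
  i=12: B-P = 12 → M
  i=13: T-E = 15 → P
  shifts repeat with period 5: SWMPN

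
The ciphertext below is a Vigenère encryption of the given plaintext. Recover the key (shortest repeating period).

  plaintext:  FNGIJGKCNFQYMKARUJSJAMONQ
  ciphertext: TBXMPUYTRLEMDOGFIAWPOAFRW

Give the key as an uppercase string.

OOREG

  i= 0: T-F = 14 → O
  i= 1: B-N = 14 → O
  i= 2: X-G = 17 → R
  i= 3: M-I =  4 → E
  i= 4: P-J =  6 → G
  i= 5: U-G = 14 → O
  i= 6: Y-K = 14 → O
  i= 7: T-C = 17 → R
  i= 8: R-N =  4 → E
  i= 9: L-F =  6 → G
  i=10: E-Q = 14 → O
  i=11: M-Y = 14 → O
  i=12: D-M = 17 → R
  i=13: O-K =  4 → E
  i=14: G-A =  6 → G
  i=15: F-R = 14 → O
  i=16: I-U = 14 → O
  i=17: A-J = 17 → R
  i=18: W-S =  4 → E
  i=19: P-J =  6 → G
  i=20: O-A = 14 → O
  i=21: A-M = 14 → O
  i=22: F-O = 17 → R
  i=23: R-N =  4 → E
  i=24: W-Q =  6 → G
  shifts repeat with period 5: OOREG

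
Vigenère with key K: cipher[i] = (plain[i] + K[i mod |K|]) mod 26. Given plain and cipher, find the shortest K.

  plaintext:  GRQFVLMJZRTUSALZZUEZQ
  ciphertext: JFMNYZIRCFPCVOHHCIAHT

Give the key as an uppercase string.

DOWI

  i= 0: J-G =  3 → D
  i= 1: F-R = 14 → O
  i= 2: M-Q = 22 → W
  i= 3: N-F =  8 → I
  i= 4: Y-V =  3 → D
  i= 5: Z-L = 14 → O
  i= 6: I-M = 22 → W
  i= 7: R-J =  8 → I
  i= 8: C-Z =  3 → D
  i= 9: F-R = 14 → O
  i=10: P-T = 22 → W
  i=11: C-U =  8 → I
  i=12: V-S =  3 → D
  i=13: O-A = 14 → O
  i=14: H-L = 22 → W
  i=15: H-Z =  8 → I
  i=16: C-Z =  3 → D
  i=17: I-U = 14 → O
  i=18: A-E = 22 → W
  i=19: H-Z =  8 → I
  i=20: T-Q =  3 → D
  shifts repeat with period 4: DOWI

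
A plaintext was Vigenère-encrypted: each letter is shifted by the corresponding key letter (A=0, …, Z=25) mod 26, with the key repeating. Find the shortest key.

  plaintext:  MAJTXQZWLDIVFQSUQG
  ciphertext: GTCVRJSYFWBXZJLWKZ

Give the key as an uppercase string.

UTTC

  i= 0: G-M = 20 → U
  i= 1: T-A = 19 → T
  i= 2: C-J = 19 → T
  i= 3: V-T =  2 → C
  i= 4: R-X = 20 → U
  i= 5: J-Q = 19 → T
  i= 6: S-Z = 19 → T
  i= 7: Y-W =  2 → C
  i= 8: F-L = 20 → U
  i= 9: W-D = 19 → T
  i=10: B-I = 19 → T
  i=11: X-V =  2 → C
  i=12: Z-F = 20 → U
  i=13: J-Q = 19 → T
  i=14: L-S = 19 → T
  i=15: W-U =  2 → C
  i=16: K-Q = 20 → U
  i=17: Z-G = 19 → T
  shifts repeat with period 4: UTTC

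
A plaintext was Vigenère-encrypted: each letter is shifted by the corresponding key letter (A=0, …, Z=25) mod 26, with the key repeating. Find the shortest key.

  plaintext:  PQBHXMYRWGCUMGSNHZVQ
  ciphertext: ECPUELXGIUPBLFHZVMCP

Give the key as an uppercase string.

PMONHZZ

  i= 0: E-P = 15 → P
  i= 1: C-Q = 12 → M
  i= 2: P-B = 14 → O
  i= 3: U-H = 13 → N
  i= 4: E-X =  7 → H
  i= 5: L-M = 25 → Z
  i= 6: X-Y = 25 → Z
  i= 7: G-R = 15 → P
  i= 8: I-W = 12 → M
  i= 9: U-G = 14 → O
  i=10: P-C = 13 → N
  i=11: B-U =  7 → H
  i=12: L-M = 25 → Z
  i=13: F-G = 25 → Z
  i=14: H-S = 15 → P
  i=15: Z-N = 12 → M
  i=16: V-H = 14 → O
  i=17: M-Z = 13 → N
  i=18: C-V =  7 → H
  i=19: P-Q = 25 → Z
  shifts repeat with period 7: PMONHZZ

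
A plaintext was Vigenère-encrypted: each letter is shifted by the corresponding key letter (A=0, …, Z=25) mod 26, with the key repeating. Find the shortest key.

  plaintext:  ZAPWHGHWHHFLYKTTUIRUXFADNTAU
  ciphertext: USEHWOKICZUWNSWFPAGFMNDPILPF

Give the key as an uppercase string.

VSPLPIDM

  i= 0: U-Z = 21 → V
  i= 1: S-A = 18 → S
  i= 2: E-P = 15 → P
  i= 3: H-W = 11 → L
  i= 4: W-H = 15 → P
  i= 5: O-G =  8 → I
  i= 6: K-H =  3 → D
  i= 7: I-W = 12 → M
  i= 8: C-H = 21 → V
  i= 9: Z-H = 18 → S
  i=10: U-F = 15 → P
  i=11: W-L = 11 → L
  i=12: N-Y = 15 → P
  i=13: S-K =  8 → I
  i=14: W-T =  3 → D
  i=15: F-T = 12 → M
  i=16: P-U = 21 → V
  i=17: A-I = 18 → S
  i=18: G-R = 15 → P
  i=19: F-U = 11 → L
  i=20: M-X = 15 → P
  i=21: N-F =  8 → I
  i=22: D-A =  3 → D
  i=23: P-D = 12 → M
  i=24: I-N = 21 → V
  i=25: L-T = 18 → S
  i=26: P-A = 15 → P
  i=27: F-U = 11 → L
  shifts repeat with period 8: VSPLPIDM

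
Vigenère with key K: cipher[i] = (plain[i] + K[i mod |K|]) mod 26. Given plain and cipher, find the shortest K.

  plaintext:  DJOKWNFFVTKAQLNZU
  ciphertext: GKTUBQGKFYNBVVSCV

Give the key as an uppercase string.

DBFKF

  i= 0: G-D =  3 → D
  i= 1: K-J =  1 → B
  i= 2: T-O =  5 → F
  i= 3: U-K = 10 → K
  i= 4: B-W =  5 → F
  i= 5: Q-N =  3 → D
  i= 6: G-F =  1 → B
  i= 7: K-F =  5 → F
  i= 8: F-V = 10 → K
  i= 9: Y-T =  5 → F
  i=10: N-K =  3 → D
  i=11: B-A =  1 → B
  i=12: V-Q =  5 → F
  i=13: V-L = 10 → K
  i=14: S-N =  5 → F
  i=15: C-Z =  3 → D
  i=16: V-U =  1 → B
  shifts repeat with period 5: DBFKF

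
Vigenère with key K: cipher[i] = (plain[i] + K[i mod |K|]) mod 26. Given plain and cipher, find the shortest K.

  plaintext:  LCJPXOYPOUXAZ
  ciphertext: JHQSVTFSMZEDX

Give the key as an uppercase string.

  i= 0: J-L = 24 → Y
  i= 1: H-C =  5 → F
  i= 2: Q-J =  7 → H
  i= 3: S-P =  3 → D
  i= 4: V-X = 24 → Y
  i= 5: T-O =  5 → F
  i= 6: F-Y =  7 → H
  i= 7: S-P =  3 → D
  i= 8: M-O = 24 → Y
  i= 9: Z-U =  5 → F
  i=10: E-X =  7 → H
  i=11: D-A =  3 → D
  i=12: X-Z = 24 → Y
  shifts repeat with period 4: YFHD

YFHD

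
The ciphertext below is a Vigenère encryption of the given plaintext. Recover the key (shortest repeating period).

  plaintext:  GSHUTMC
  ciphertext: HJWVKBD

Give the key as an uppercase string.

  i= 0: H-G =  1 → B
  i= 1: J-S = 17 → R
  i= 2: W-H = 15 → P
  i= 3: V-U =  1 → B
  i= 4: K-T = 17 → R
  i= 5: B-M = 15 → P
  i= 6: D-C =  1 → B
  shifts repeat with period 3: BRP

BRP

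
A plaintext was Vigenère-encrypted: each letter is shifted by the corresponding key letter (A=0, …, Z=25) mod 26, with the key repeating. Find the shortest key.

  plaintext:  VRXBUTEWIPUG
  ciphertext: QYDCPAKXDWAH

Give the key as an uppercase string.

  i= 0: Q-V = 21 → V
  i= 1: Y-R =  7 → H
  i= 2: D-X =  6 → G
  i= 3: C-B =  1 → B
  i= 4: P-U = 21 → V
  i= 5: A-T =  7 → H
  i= 6: K-E =  6 → G
  i= 7: X-W =  1 → B
  i= 8: D-I = 21 → V
  i= 9: W-P =  7 → H
  i=10: A-U =  6 → G
  i=11: H-G =  1 → B
  shifts repeat with period 4: VHGB

VHGB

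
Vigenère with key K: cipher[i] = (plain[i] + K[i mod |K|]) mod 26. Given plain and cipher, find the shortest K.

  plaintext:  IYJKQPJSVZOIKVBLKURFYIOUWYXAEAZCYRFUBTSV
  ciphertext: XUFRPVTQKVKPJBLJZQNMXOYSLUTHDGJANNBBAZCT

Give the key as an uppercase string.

PWWHZGKY

  i= 0: X-I = 15 → P
  i= 1: U-Y = 22 → W
  i= 2: F-J = 22 → W
  i= 3: R-K =  7 → H
  i= 4: P-Q = 25 → Z
  i= 5: V-P =  6 → G
  i= 6: T-J = 10 → K
  i= 7: Q-S = 24 → Y
  i= 8: K-V = 15 → P
  i= 9: V-Z = 22 → W
  i=10: K-O = 22 → W
  i=11: P-I =  7 → H
  i=12: J-K = 25 → Z
  i=13: B-V =  6 → G
  i=14: L-B = 10 → K
  i=15: J-L = 24 → Y
  i=16: Z-K = 15 → P
  i=17: Q-U = 22 → W
  i=18: N-R = 22 → W
  i=19: M-F =  7 → H
  i=20: X-Y = 25 → Z
  i=21: O-I =  6 → G
  i=22: Y-O = 10 → K
  i=23: S-U = 24 → Y
  i=24: L-W = 15 → P
  i=25: U-Y = 22 → W
  i=26: T-X = 22 → W
  i=27: H-A =  7 → H
  i=28: D-E = 25 → Z
  i=29: G-A =  6 → G
  i=30: J-Z = 10 → K
  i=31: A-C = 24 → Y
  i=32: N-Y = 15 → P
  i=33: N-R = 22 → W
  i=34: B-F = 22 → W
  i=35: B-U =  7 → H
  i=36: A-B = 25 → Z
  i=37: Z-T =  6 → G
  i=38: C-S = 10 → K
  i=39: T-V = 24 → Y
  shifts repeat with period 8: PWWHZGKY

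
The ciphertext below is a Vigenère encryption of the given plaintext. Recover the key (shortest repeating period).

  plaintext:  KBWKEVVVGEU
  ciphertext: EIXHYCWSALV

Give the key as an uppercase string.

UHBX

  i= 0: E-K = 20 → U
  i= 1: I-B =  7 → H
  i= 2: X-W =  1 → B
  i= 3: H-K = 23 → X
  i= 4: Y-E = 20 → U
  i= 5: C-V =  7 → H
  i= 6: W-V =  1 → B
  i= 7: S-V = 23 → X
  i= 8: A-G = 20 → U
  i= 9: L-E =  7 → H
  i=10: V-U =  1 → B
  shifts repeat with period 4: UHBX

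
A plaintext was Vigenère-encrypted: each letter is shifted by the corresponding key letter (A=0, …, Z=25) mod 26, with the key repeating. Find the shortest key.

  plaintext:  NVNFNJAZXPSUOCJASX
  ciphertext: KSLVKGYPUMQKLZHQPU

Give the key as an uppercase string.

XXYQ

  i= 0: K-N = 23 → X
  i= 1: S-V = 23 → X
  i= 2: L-N = 24 → Y
  i= 3: V-F = 16 → Q
  i= 4: K-N = 23 → X
  i= 5: G-J = 23 → X
  i= 6: Y-A = 24 → Y
  i= 7: P-Z = 16 → Q
  i= 8: U-X = 23 → X
  i= 9: M-P = 23 → X
  i=10: Q-S = 24 → Y
  i=11: K-U = 16 → Q
  i=12: L-O = 23 → X
  i=13: Z-C = 23 → X
  i=14: H-J = 24 → Y
  i=15: Q-A = 16 → Q
  i=16: P-S = 23 → X
  i=17: U-X = 23 → X
  shifts repeat with period 4: XXYQ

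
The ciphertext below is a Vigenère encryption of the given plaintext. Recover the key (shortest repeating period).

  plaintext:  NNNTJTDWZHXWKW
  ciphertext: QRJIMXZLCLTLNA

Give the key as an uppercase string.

DEWP

  i= 0: Q-N =  3 → D
  i= 1: R-N =  4 → E
  i= 2: J-N = 22 → W
  i= 3: I-T = 15 → P
  i= 4: M-J =  3 → D
  i= 5: X-T =  4 → E
  i= 6: Z-D = 22 → W
  i= 7: L-W = 15 → P
  i= 8: C-Z =  3 → D
  i= 9: L-H =  4 → E
  i=10: T-X = 22 → W
  i=11: L-W = 15 → P
  i=12: N-K =  3 → D
  i=13: A-W =  4 → E
  shifts repeat with period 4: DEWP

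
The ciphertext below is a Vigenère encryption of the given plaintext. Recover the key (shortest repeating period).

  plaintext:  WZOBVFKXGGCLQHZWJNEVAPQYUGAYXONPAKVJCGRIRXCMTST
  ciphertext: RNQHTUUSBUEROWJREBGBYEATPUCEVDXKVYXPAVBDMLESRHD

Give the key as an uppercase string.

  i= 0: R-W = 21 → V
  i= 1: N-Z = 14 → O
  i= 2: Q-O =  2 → C
  i= 3: H-B =  6 → G
  i= 4: T-V = 24 → Y
  i= 5: U-F = 15 → P
  i= 6: U-K = 10 → K
  i= 7: S-X = 21 → V
  i= 8: B-G = 21 → V
  i= 9: U-G = 14 → O
  i=10: E-C =  2 → C
  i=11: R-L =  6 → G
  i=12: O-Q = 24 → Y
  i=13: W-H = 15 → P
  i=14: J-Z = 10 → K
  i=15: R-W = 21 → V
  i=16: E-J = 21 → V
  i=17: B-N = 14 → O
  i=18: G-E =  2 → C
  i=19: B-V =  6 → G
  i=20: Y-A = 24 → Y
  i=21: E-P = 15 → P
  i=22: A-Q = 10 → K
  i=23: T-Y = 21 → V
  i=24: P-U = 21 → V
  i=25: U-G = 14 → O
  i=26: C-A =  2 → C
  i=27: E-Y =  6 → G
  i=28: V-X = 24 → Y
  i=29: D-O = 15 → P
  i=30: X-N = 10 → K
  i=31: K-P = 21 → V
  i=32: V-A = 21 → V
  i=33: Y-K = 14 → O
  i=34: X-V =  2 → C
  i=35: P-J =  6 → G
  i=36: A-C = 24 → Y
  i=37: V-G = 15 → P
  i=38: B-R = 10 → K
  i=39: D-I = 21 → V
  i=40: M-R = 21 → V
  i=41: L-X = 14 → O
  i=42: E-C =  2 → C
  i=43: S-M =  6 → G
  i=44: R-T = 24 → Y
  i=45: H-S = 15 → P
  i=46: D-T = 10 → K
  shifts repeat with period 8: VOCGYPKV

VOCGYPKV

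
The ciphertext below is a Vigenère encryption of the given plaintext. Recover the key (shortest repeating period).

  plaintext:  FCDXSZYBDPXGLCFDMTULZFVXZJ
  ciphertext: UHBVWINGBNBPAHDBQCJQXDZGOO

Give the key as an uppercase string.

PFYYEJ

  i= 0: U-F = 15 → P
  i= 1: H-C =  5 → F
  i= 2: B-D = 24 → Y
  i= 3: V-X = 24 → Y
  i= 4: W-S =  4 → E
  i= 5: I-Z =  9 → J
  i= 6: N-Y = 15 → P
  i= 7: G-B =  5 → F
  i= 8: B-D = 24 → Y
  i= 9: N-P = 24 → Y
  i=10: B-X =  4 → E
  i=11: P-G =  9 → J
  i=12: A-L = 15 → P
  i=13: H-C =  5 → F
  i=14: D-F = 24 → Y
  i=15: B-D = 24 → Y
  i=16: Q-M =  4 → E
  i=17: C-T =  9 → J
  i=18: J-U = 15 → P
  i=19: Q-L =  5 → F
  i=20: X-Z = 24 → Y
  i=21: D-F = 24 → Y
  i=22: Z-V =  4 → E
  i=23: G-X =  9 → J
  i=24: O-Z = 15 → P
  i=25: O-J =  5 → F
  shifts repeat with period 6: PFYYEJ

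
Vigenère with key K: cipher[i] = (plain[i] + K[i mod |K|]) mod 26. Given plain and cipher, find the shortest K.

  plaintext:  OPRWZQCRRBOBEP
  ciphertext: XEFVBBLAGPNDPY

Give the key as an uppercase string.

  i= 0: X-O =  9 → J
  i= 1: E-P = 15 → P
  i= 2: F-R = 14 → O
  i= 3: V-W = 25 → Z
  i= 4: B-Z =  2 → C
  i= 5: B-Q = 11 → L
  i= 6: L-C =  9 → J
  i= 7: A-R =  9 → J
  i= 8: G-R = 15 → P
  i= 9: P-B = 14 → O
  i=10: N-O = 25 → Z
  i=11: D-B =  2 → C
  i=12: P-E = 11 → L
  i=13: Y-P =  9 → J
  shifts repeat with period 7: JPOZCLJ

JPOZCLJ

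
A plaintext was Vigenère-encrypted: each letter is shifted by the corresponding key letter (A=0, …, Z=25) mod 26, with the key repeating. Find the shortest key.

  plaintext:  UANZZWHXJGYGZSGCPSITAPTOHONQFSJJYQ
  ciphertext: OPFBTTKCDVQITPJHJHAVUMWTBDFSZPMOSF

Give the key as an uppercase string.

  i= 0: O-U = 20 → U
  i= 1: P-A = 15 → P
  i= 2: F-N = 18 → S
  i= 3: B-Z =  2 → C
  i= 4: T-Z = 20 → U
  i= 5: T-W = 23 → X
  i= 6: K-H =  3 → D
  i= 7: C-X =  5 → F
  i= 8: D-J = 20 → U
  i= 9: V-G = 15 → P
  i=10: Q-Y = 18 → S
  i=11: I-G =  2 → C
  i=12: T-Z = 20 → U
  i=13: P-S = 23 → X
  i=14: J-G =  3 → D
  i=15: H-C =  5 → F
  i=16: J-P = 20 → U
  i=17: H-S = 15 → P
  i=18: A-I = 18 → S
  i=19: V-T =  2 → C
  i=20: U-A = 20 → U
  i=21: M-P = 23 → X
  i=22: W-T =  3 → D
  i=23: T-O =  5 → F
  i=24: B-H = 20 → U
  i=25: D-O = 15 → P
  i=26: F-N = 18 → S
  i=27: S-Q =  2 → C
  i=28: Z-F = 20 → U
  i=29: P-S = 23 → X
  i=30: M-J =  3 → D
  i=31: O-J =  5 → F
  i=32: S-Y = 20 → U
  i=33: F-Q = 15 → P
  shifts repeat with period 8: UPSCUXDF

UPSCUXDF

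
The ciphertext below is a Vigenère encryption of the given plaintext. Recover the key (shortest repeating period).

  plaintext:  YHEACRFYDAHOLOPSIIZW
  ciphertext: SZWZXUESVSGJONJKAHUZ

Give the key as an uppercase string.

  i= 0: S-Y = 20 → U
  i= 1: Z-H = 18 → S
  i= 2: W-E = 18 → S
  i= 3: Z-A = 25 → Z
  i= 4: X-C = 21 → V
  i= 5: U-R =  3 → D
  i= 6: E-F = 25 → Z
  i= 7: S-Y = 20 → U
  i= 8: V-D = 18 → S
  i= 9: S-A = 18 → S
  i=10: G-H = 25 → Z
  i=11: J-O = 21 → V
  i=12: O-L =  3 → D
  i=13: N-O = 25 → Z
  i=14: J-P = 20 → U
  i=15: K-S = 18 → S
  i=16: A-I = 18 → S
  i=17: H-I = 25 → Z
  i=18: U-Z = 21 → V
  i=19: Z-W =  3 → D
  shifts repeat with period 7: USSZVDZ

USSZVDZ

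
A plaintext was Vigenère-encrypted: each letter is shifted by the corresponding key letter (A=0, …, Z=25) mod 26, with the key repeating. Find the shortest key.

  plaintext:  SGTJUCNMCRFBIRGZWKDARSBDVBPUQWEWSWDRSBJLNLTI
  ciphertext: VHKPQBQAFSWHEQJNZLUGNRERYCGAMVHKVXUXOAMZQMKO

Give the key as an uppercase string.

  i= 0: V-S =  3 → D
  i= 1: H-G =  1 → B
  i= 2: K-T = 17 → R
  i= 3: P-J =  6 → G
  i= 4: Q-U = 22 → W
  i= 5: B-C = 25 → Z
  i= 6: Q-N =  3 → D
  i= 7: A-M = 14 → O
  i= 8: F-C =  3 → D
  i= 9: S-R =  1 → B
  i=10: W-F = 17 → R
  i=11: H-B =  6 → G
  i=12: E-I = 22 → W
  i=13: Q-R = 25 → Z
  i=14: J-G =  3 → D
  i=15: N-Z = 14 → O
  i=16: Z-W =  3 → D
  i=17: L-K =  1 → B
  i=18: U-D = 17 → R
  i=19: G-A =  6 → G
  i=20: N-R = 22 → W
  i=21: R-S = 25 → Z
  i=22: E-B =  3 → D
  i=23: R-D = 14 → O
  i=24: Y-V =  3 → D
  i=25: C-B =  1 → B
  i=26: G-P = 17 → R
  i=27: A-U =  6 → G
  i=28: M-Q = 22 → W
  i=29: V-W = 25 → Z
  i=30: H-E =  3 → D
  i=31: K-W = 14 → O
  i=32: V-S =  3 → D
  i=33: X-W =  1 → B
  i=34: U-D = 17 → R
  i=35: X-R =  6 → G
  i=36: O-S = 22 → W
  i=37: A-B = 25 → Z
  i=38: M-J =  3 → D
  i=39: Z-L = 14 → O
  i=40: Q-N =  3 → D
  i=41: M-L =  1 → B
  i=42: K-T = 17 → R
  i=43: O-I =  6 → G
  shifts repeat with period 8: DBRGWZDO

DBRGWZDO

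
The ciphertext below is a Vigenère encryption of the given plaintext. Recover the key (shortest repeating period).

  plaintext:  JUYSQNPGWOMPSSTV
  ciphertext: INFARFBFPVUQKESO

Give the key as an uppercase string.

ZTHIBSM

  i= 0: I-J = 25 → Z
  i= 1: N-U = 19 → T
  i= 2: F-Y =  7 → H
  i= 3: A-S =  8 → I
  i= 4: R-Q =  1 → B
  i= 5: F-N = 18 → S
  i= 6: B-P = 12 → M
  i= 7: F-G = 25 → Z
  i= 8: P-W = 19 → T
  i= 9: V-O =  7 → H
  i=10: U-M =  8 → I
  i=11: Q-P =  1 → B
  i=12: K-S = 18 → S
  i=13: E-S = 12 → M
  i=14: S-T = 25 → Z
  i=15: O-V = 19 → T
  shifts repeat with period 7: ZTHIBSM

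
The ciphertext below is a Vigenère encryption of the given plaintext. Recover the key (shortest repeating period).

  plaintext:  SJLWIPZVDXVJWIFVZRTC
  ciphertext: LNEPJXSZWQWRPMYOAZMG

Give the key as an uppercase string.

  i= 0: L-S = 19 → T
  i= 1: N-J =  4 → E
  i= 2: E-L = 19 → T
  i= 3: P-W = 19 → T
  i= 4: J-I =  1 → B
  i= 5: X-P =  8 → I
  i= 6: S-Z = 19 → T
  i= 7: Z-V =  4 → E
  i= 8: W-D = 19 → T
  i= 9: Q-X = 19 → T
  i=10: W-V =  1 → B
  i=11: R-J =  8 → I
  i=12: P-W = 19 → T
  i=13: M-I =  4 → E
  i=14: Y-F = 19 → T
  i=15: O-V = 19 → T
  i=16: A-Z =  1 → B
  i=17: Z-R =  8 → I
  i=18: M-T = 19 → T
  i=19: G-C =  4 → E
  shifts repeat with period 6: TETTBI

TETTBI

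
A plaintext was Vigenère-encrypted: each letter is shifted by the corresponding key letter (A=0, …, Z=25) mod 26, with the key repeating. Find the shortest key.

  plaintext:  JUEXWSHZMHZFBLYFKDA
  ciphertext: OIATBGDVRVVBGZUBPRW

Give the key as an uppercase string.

  i= 0: O-J =  5 → F
  i= 1: I-U = 14 → O
  i= 2: A-E = 22 → W
  i= 3: T-X = 22 → W
  i= 4: B-W =  5 → F
  i= 5: G-S = 14 → O
  i= 6: D-H = 22 → W
  i= 7: V-Z = 22 → W
  i= 8: R-M =  5 → F
  i= 9: V-H = 14 → O
  i=10: V-Z = 22 → W
  i=11: B-F = 22 → W
  i=12: G-B =  5 → F
  i=13: Z-L = 14 → O
  i=14: U-Y = 22 → W
  i=15: B-F = 22 → W
  i=16: P-K =  5 → F
  i=17: R-D = 14 → O
  i=18: W-A = 22 → W
  shifts repeat with period 4: FOWW

FOWW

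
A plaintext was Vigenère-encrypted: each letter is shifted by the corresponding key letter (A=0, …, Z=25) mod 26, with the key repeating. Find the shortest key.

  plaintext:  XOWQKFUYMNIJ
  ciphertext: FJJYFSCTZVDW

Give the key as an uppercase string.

IVN

  i= 0: F-X =  8 → I
  i= 1: J-O = 21 → V
  i= 2: J-W = 13 → N
  i= 3: Y-Q =  8 → I
  i= 4: F-K = 21 → V
  i= 5: S-F = 13 → N
  i= 6: C-U =  8 → I
  i= 7: T-Y = 21 → V
  i= 8: Z-M = 13 → N
  i= 9: V-N =  8 → I
  i=10: D-I = 21 → V
  i=11: W-J = 13 → N
  shifts repeat with period 3: IVN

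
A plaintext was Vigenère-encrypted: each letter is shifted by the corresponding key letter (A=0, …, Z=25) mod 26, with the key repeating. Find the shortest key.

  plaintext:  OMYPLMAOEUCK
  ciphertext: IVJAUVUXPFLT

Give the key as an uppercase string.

UJLLJJ

  i= 0: I-O = 20 → U
  i= 1: V-M =  9 → J
  i= 2: J-Y = 11 → L
  i= 3: A-P = 11 → L
  i= 4: U-L =  9 → J
  i= 5: V-M =  9 → J
  i= 6: U-A = 20 → U
  i= 7: X-O =  9 → J
  i= 8: P-E = 11 → L
  i= 9: F-U = 11 → L
  i=10: L-C =  9 → J
  i=11: T-K =  9 → J
  shifts repeat with period 6: UJLLJJ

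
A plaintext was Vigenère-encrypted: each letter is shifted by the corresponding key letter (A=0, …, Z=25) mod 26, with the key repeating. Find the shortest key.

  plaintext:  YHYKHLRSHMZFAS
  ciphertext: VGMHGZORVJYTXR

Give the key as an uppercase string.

XZO

  i= 0: V-Y = 23 → X
  i= 1: G-H = 25 → Z
  i= 2: M-Y = 14 → O
  i= 3: H-K = 23 → X
  i= 4: G-H = 25 → Z
  i= 5: Z-L = 14 → O
  i= 6: O-R = 23 → X
  i= 7: R-S = 25 → Z
  i= 8: V-H = 14 → O
  i= 9: J-M = 23 → X
  i=10: Y-Z = 25 → Z
  i=11: T-F = 14 → O
  i=12: X-A = 23 → X
  i=13: R-S = 25 → Z
  shifts repeat with period 3: XZO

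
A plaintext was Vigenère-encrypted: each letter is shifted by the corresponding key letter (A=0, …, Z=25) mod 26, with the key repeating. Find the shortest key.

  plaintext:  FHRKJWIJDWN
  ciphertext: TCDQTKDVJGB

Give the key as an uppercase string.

  i= 0: T-F = 14 → O
  i= 1: C-H = 21 → V
  i= 2: D-R = 12 → M
  i= 3: Q-K =  6 → G
  i= 4: T-J = 10 → K
  i= 5: K-W = 14 → O
  i= 6: D-I = 21 → V
  i= 7: V-J = 12 → M
  i= 8: J-D =  6 → G
  i= 9: G-W = 10 → K
  i=10: B-N = 14 → O
  shifts repeat with period 5: OVMGK

OVMGK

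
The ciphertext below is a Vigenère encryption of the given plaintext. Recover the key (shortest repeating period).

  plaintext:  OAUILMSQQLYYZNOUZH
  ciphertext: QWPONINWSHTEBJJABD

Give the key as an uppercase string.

  i= 0: Q-O =  2 → C
  i= 1: W-A = 22 → W
  i= 2: P-U = 21 → V
  i= 3: O-I =  6 → G
  i= 4: N-L =  2 → C
  i= 5: I-M = 22 → W
  i= 6: N-S = 21 → V
  i= 7: W-Q =  6 → G
  i= 8: S-Q =  2 → C
  i= 9: H-L = 22 → W
  i=10: T-Y = 21 → V
  i=11: E-Y =  6 → G
  i=12: B-Z =  2 → C
  i=13: J-N = 22 → W
  i=14: J-O = 21 → V
  i=15: A-U =  6 → G
  i=16: B-Z =  2 → C
  i=17: D-H = 22 → W
  shifts repeat with period 4: CWVG

CWVG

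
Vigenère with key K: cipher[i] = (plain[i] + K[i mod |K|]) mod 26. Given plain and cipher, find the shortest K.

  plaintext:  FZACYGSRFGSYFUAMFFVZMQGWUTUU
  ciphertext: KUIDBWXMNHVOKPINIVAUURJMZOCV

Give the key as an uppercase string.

  i= 0: K-F =  5 → F
  i= 1: U-Z = 21 → V
  i= 2: I-A =  8 → I
  i= 3: D-C =  1 → B
  i= 4: B-Y =  3 → D
  i= 5: W-G = 16 → Q
  i= 6: X-S =  5 → F
  i= 7: M-R = 21 → V
  i= 8: N-F =  8 → I
  i= 9: H-G =  1 → B
  i=10: V-S =  3 → D
  i=11: O-Y = 16 → Q
  i=12: K-F =  5 → F
  i=13: P-U = 21 → V
  i=14: I-A =  8 → I
  i=15: N-M =  1 → B
  i=16: I-F =  3 → D
  i=17: V-F = 16 → Q
  i=18: A-V =  5 → F
  i=19: U-Z = 21 → V
  i=20: U-M =  8 → I
  i=21: R-Q =  1 → B
  i=22: J-G =  3 → D
  i=23: M-W = 16 → Q
  i=24: Z-U =  5 → F
  i=25: O-T = 21 → V
  i=26: C-U =  8 → I
  i=27: V-U =  1 → B
  shifts repeat with period 6: FVIBDQ

FVIBDQ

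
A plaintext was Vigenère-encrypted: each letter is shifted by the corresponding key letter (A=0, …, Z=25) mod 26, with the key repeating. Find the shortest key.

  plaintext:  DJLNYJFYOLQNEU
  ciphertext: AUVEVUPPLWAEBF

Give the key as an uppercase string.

  i= 0: A-D = 23 → X
  i= 1: U-J = 11 → L
  i= 2: V-L = 10 → K
  i= 3: E-N = 17 → R
  i= 4: V-Y = 23 → X
  i= 5: U-J = 11 → L
  i= 6: P-F = 10 → K
  i= 7: P-Y = 17 → R
  i= 8: L-O = 23 → X
  i= 9: W-L = 11 → L
  i=10: A-Q = 10 → K
  i=11: E-N = 17 → R
  i=12: B-E = 23 → X
  i=13: F-U = 11 → L
  shifts repeat with period 4: XLKR

XLKR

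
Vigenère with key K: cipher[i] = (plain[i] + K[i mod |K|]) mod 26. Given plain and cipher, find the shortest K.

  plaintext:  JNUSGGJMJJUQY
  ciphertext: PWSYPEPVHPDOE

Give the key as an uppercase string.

GJY

  i= 0: P-J =  6 → G
  i= 1: W-N =  9 → J
  i= 2: S-U = 24 → Y
  i= 3: Y-S =  6 → G
  i= 4: P-G =  9 → J
  i= 5: E-G = 24 → Y
  i= 6: P-J =  6 → G
  i= 7: V-M =  9 → J
  i= 8: H-J = 24 → Y
  i= 9: P-J =  6 → G
  i=10: D-U =  9 → J
  i=11: O-Q = 24 → Y
  i=12: E-Y =  6 → G
  shifts repeat with period 3: GJY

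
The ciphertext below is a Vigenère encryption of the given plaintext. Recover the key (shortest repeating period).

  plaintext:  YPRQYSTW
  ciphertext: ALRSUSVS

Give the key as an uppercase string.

  i= 0: A-Y =  2 → C
  i= 1: L-P = 22 → W
  i= 2: R-R =  0 → A
  i= 3: S-Q =  2 → C
  i= 4: U-Y = 22 → W
  i= 5: S-S =  0 → A
  i= 6: V-T =  2 → C
  i= 7: S-W = 22 → W
  shifts repeat with period 3: CWA

CWA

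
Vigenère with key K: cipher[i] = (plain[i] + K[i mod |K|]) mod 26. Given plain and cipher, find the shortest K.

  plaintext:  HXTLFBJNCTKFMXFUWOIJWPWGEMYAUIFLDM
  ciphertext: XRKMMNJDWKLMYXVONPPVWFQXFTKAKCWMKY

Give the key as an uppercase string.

  i= 0: X-H = 16 → Q
  i= 1: R-X = 20 → U
  i= 2: K-T = 17 → R
  i= 3: M-L =  1 → B
  i= 4: M-F =  7 → H
  i= 5: N-B = 12 → M
  i= 6: J-J =  0 → A
  i= 7: D-N = 16 → Q
  i= 8: W-C = 20 → U
  i= 9: K-T = 17 → R
  i=10: L-K =  1 → B
  i=11: M-F =  7 → H
  i=12: Y-M = 12 → M
  i=13: X-X =  0 → A
  i=14: V-F = 16 → Q
  i=15: O-U = 20 → U
  i=16: N-W = 17 → R
  i=17: P-O =  1 → B
  i=18: P-I =  7 → H
  i=19: V-J = 12 → M
  i=20: W-W =  0 → A
  i=21: F-P = 16 → Q
  i=22: Q-W = 20 → U
  i=23: X-G = 17 → R
  i=24: F-E =  1 → B
  i=25: T-M =  7 → H
  i=26: K-Y = 12 → M
  i=27: A-A =  0 → A
  i=28: K-U = 16 → Q
  i=29: C-I = 20 → U
  i=30: W-F = 17 → R
  i=31: M-L =  1 → B
  i=32: K-D =  7 → H
  i=33: Y-M = 12 → M
  shifts repeat with period 7: QURBHMA

QURBHMA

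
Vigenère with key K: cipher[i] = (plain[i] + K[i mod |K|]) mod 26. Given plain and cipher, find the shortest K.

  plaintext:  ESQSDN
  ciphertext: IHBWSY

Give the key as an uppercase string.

EPL

  i= 0: I-E =  4 → E
  i= 1: H-S = 15 → P
  i= 2: B-Q = 11 → L
  i= 3: W-S =  4 → E
  i= 4: S-D = 15 → P
  i= 5: Y-N = 11 → L
  shifts repeat with period 3: EPL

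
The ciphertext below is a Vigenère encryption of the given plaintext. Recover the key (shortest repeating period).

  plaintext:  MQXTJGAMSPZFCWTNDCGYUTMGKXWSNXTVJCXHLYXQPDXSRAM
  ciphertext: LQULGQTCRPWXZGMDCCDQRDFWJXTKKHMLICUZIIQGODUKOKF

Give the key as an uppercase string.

  i= 0: L-M = 25 → Z
  i= 1: Q-Q =  0 → A
  i= 2: U-X = 23 → X
  i= 3: L-T = 18 → S
  i= 4: G-J = 23 → X
  i= 5: Q-G = 10 → K
  i= 6: T-A = 19 → T
  i= 7: C-M = 16 → Q
  i= 8: R-S = 25 → Z
  i= 9: P-P =  0 → A
  i=10: W-Z = 23 → X
  i=11: X-F = 18 → S
  i=12: Z-C = 23 → X
  i=13: G-W = 10 → K
  i=14: M-T = 19 → T
  i=15: D-N = 16 → Q
  i=16: C-D = 25 → Z
  i=17: C-C =  0 → A
  i=18: D-G = 23 → X
  i=19: Q-Y = 18 → S
  i=20: R-U = 23 → X
  i=21: D-T = 10 → K
  i=22: F-M = 19 → T
  i=23: W-G = 16 → Q
  i=24: J-K = 25 → Z
  i=25: X-X =  0 → A
  i=26: T-W = 23 → X
  i=27: K-S = 18 → S
  i=28: K-N = 23 → X
  i=29: H-X = 10 → K
  i=30: M-T = 19 → T
  i=31: L-V = 16 → Q
  i=32: I-J = 25 → Z
  i=33: C-C =  0 → A
  i=34: U-X = 23 → X
  i=35: Z-H = 18 → S
  i=36: I-L = 23 → X
  i=37: I-Y = 10 → K
  i=38: Q-X = 19 → T
  i=39: G-Q = 16 → Q
  i=40: O-P = 25 → Z
  i=41: D-D =  0 → A
  i=42: U-X = 23 → X
  i=43: K-S = 18 → S
  i=44: O-R = 23 → X
  i=45: K-A = 10 → K
  i=46: F-M = 19 → T
  shifts repeat with period 8: ZAXSXKTQ

ZAXSXKTQ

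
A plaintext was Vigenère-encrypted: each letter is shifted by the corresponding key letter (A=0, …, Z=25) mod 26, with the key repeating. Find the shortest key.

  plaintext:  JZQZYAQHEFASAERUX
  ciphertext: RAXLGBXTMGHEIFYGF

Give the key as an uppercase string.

  i= 0: R-J =  8 → I
  i= 1: A-Z =  1 → B
  i= 2: X-Q =  7 → H
  i= 3: L-Z = 12 → M
  i= 4: G-Y =  8 → I
  i= 5: B-A =  1 → B
  i= 6: X-Q =  7 → H
  i= 7: T-H = 12 → M
  i= 8: M-E =  8 → I
  i= 9: G-F =  1 → B
  i=10: H-A =  7 → H
  i=11: E-S = 12 → M
  i=12: I-A =  8 → I
  i=13: F-E =  1 → B
  i=14: Y-R =  7 → H
  i=15: G-U = 12 → M
  i=16: F-X =  8 → I
  shifts repeat with period 4: IBHM

IBHM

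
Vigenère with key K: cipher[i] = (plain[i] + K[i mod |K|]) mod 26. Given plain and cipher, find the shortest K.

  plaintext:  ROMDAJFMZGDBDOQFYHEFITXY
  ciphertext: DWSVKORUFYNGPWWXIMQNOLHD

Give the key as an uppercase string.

MIGSKF

  i= 0: D-R = 12 → M
  i= 1: W-O =  8 → I
  i= 2: S-M =  6 → G
  i= 3: V-D = 18 → S
  i= 4: K-A = 10 → K
  i= 5: O-J =  5 → F
  i= 6: R-F = 12 → M
  i= 7: U-M =  8 → I
  i= 8: F-Z =  6 → G
  i= 9: Y-G = 18 → S
  i=10: N-D = 10 → K
  i=11: G-B =  5 → F
  i=12: P-D = 12 → M
  i=13: W-O =  8 → I
  i=14: W-Q =  6 → G
  i=15: X-F = 18 → S
  i=16: I-Y = 10 → K
  i=17: M-H =  5 → F
  i=18: Q-E = 12 → M
  i=19: N-F =  8 → I
  i=20: O-I =  6 → G
  i=21: L-T = 18 → S
  i=22: H-X = 10 → K
  i=23: D-Y =  5 → F
  shifts repeat with period 6: MIGSKF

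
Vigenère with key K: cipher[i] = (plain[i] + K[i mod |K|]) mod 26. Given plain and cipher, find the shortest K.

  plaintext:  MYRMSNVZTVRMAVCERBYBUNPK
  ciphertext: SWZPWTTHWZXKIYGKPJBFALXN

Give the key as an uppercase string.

GYIDE

  i= 0: S-M =  6 → G
  i= 1: W-Y = 24 → Y
  i= 2: Z-R =  8 → I
  i= 3: P-M =  3 → D
  i= 4: W-S =  4 → E
  i= 5: T-N =  6 → G
  i= 6: T-V = 24 → Y
  i= 7: H-Z =  8 → I
  i= 8: W-T =  3 → D
  i= 9: Z-V =  4 → E
  i=10: X-R =  6 → G
  i=11: K-M = 24 → Y
  i=12: I-A =  8 → I
  i=13: Y-V =  3 → D
  i=14: G-C =  4 → E
  i=15: K-E =  6 → G
  i=16: P-R = 24 → Y
  i=17: J-B =  8 → I
  i=18: B-Y =  3 → D
  i=19: F-B =  4 → E
  i=20: A-U =  6 → G
  i=21: L-N = 24 → Y
  i=22: X-P =  8 → I
  i=23: N-K =  3 → D
  shifts repeat with period 5: GYIDE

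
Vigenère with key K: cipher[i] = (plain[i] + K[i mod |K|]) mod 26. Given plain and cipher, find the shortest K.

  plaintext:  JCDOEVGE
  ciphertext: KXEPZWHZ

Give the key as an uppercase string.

  i= 0: K-J =  1 → B
  i= 1: X-C = 21 → V
  i= 2: E-D =  1 → B
  i= 3: P-O =  1 → B
  i= 4: Z-E = 21 → V
  i= 5: W-V =  1 → B
  i= 6: H-G =  1 → B
  i= 7: Z-E = 21 → V
  shifts repeat with period 3: BVB

BVB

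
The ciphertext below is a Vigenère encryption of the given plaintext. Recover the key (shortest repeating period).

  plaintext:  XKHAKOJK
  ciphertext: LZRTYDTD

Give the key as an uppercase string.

  i= 0: L-X = 14 → O
  i= 1: Z-K = 15 → P
  i= 2: R-H = 10 → K
  i= 3: T-A = 19 → T
  i= 4: Y-K = 14 → O
  i= 5: D-O = 15 → P
  i= 6: T-J = 10 → K
  i= 7: D-K = 19 → T
  shifts repeat with period 4: OPKT

OPKT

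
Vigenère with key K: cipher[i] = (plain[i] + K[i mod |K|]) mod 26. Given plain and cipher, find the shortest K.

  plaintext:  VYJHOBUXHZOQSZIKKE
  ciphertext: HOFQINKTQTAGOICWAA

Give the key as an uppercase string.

  i= 0: H-V = 12 → M
  i= 1: O-Y = 16 → Q
  i= 2: F-J = 22 → W
  i= 3: Q-H =  9 → J
  i= 4: I-O = 20 → U
  i= 5: N-B = 12 → M
  i= 6: K-U = 16 → Q
  i= 7: T-X = 22 → W
  i= 8: Q-H =  9 → J
  i= 9: T-Z = 20 → U
  i=10: A-O = 12 → M
  i=11: G-Q = 16 → Q
  i=12: O-S = 22 → W
  i=13: I-Z =  9 → J
  i=14: C-I = 20 → U
  i=15: W-K = 12 → M
  i=16: A-K = 16 → Q
  i=17: A-E = 22 → W
  shifts repeat with period 5: MQWJU

MQWJU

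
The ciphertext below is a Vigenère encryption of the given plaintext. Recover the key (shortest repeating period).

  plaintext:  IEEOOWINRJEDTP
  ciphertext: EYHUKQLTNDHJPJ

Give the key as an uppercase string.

  i= 0: E-I = 22 → W
  i= 1: Y-E = 20 → U
  i= 2: H-E =  3 → D
  i= 3: U-O =  6 → G
  i= 4: K-O = 22 → W
  i= 5: Q-W = 20 → U
  i= 6: L-I =  3 → D
  i= 7: T-N =  6 → G
  i= 8: N-R = 22 → W
  i= 9: D-J = 20 → U
  i=10: H-E =  3 → D
  i=11: J-D =  6 → G
  i=12: P-T = 22 → W
  i=13: J-P = 20 → U
  shifts repeat with period 4: WUDG

WUDG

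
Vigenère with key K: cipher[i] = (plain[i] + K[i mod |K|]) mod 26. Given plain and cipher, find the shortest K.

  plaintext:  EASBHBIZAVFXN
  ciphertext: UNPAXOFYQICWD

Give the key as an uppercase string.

  i= 0: U-E = 16 → Q
  i= 1: N-A = 13 → N
  i= 2: P-S = 23 → X
  i= 3: A-B = 25 → Z
  i= 4: X-H = 16 → Q
  i= 5: O-B = 13 → N
  i= 6: F-I = 23 → X
  i= 7: Y-Z = 25 → Z
  i= 8: Q-A = 16 → Q
  i= 9: I-V = 13 → N
  i=10: C-F = 23 → X
  i=11: W-X = 25 → Z
  i=12: D-N = 16 → Q
  shifts repeat with period 4: QNXZ

QNXZ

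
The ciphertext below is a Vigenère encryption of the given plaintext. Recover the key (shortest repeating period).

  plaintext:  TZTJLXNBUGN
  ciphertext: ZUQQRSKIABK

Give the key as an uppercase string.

  i= 0: Z-T =  6 → G
  i= 1: U-Z = 21 → V
  i= 2: Q-T = 23 → X
  i= 3: Q-J =  7 → H
  i= 4: R-L =  6 → G
  i= 5: S-X = 21 → V
  i= 6: K-N = 23 → X
  i= 7: I-B =  7 → H
  i= 8: A-U =  6 → G
  i= 9: B-G = 21 → V
  i=10: K-N = 23 → X
  shifts repeat with period 4: GVXH

GVXH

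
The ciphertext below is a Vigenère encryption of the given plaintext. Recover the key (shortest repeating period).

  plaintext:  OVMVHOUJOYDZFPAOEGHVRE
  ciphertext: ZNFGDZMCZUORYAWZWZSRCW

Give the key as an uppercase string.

LSTLW

  i= 0: Z-O = 11 → L
  i= 1: N-V = 18 → S
  i= 2: F-M = 19 → T
  i= 3: G-V = 11 → L
  i= 4: D-H = 22 → W
  i= 5: Z-O = 11 → L
  i= 6: M-U = 18 → S
  i= 7: C-J = 19 → T
  i= 8: Z-O = 11 → L
  i= 9: U-Y = 22 → W
  i=10: O-D = 11 → L
  i=11: R-Z = 18 → S
  i=12: Y-F = 19 → T
  i=13: A-P = 11 → L
  i=14: W-A = 22 → W
  i=15: Z-O = 11 → L
  i=16: W-E = 18 → S
  i=17: Z-G = 19 → T
  i=18: S-H = 11 → L
  i=19: R-V = 22 → W
  i=20: C-R = 11 → L
  i=21: W-E = 18 → S
  shifts repeat with period 5: LSTLW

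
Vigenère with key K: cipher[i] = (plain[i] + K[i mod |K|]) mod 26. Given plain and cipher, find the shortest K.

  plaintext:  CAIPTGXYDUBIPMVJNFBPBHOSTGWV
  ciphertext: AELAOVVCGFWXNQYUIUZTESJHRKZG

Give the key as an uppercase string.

YEDLVP

  i= 0: A-C = 24 → Y
  i= 1: E-A =  4 → E
  i= 2: L-I =  3 → D
  i= 3: A-P = 11 → L
  i= 4: O-T = 21 → V
  i= 5: V-G = 15 → P
  i= 6: V-X = 24 → Y
  i= 7: C-Y =  4 → E
  i= 8: G-D =  3 → D
  i= 9: F-U = 11 → L
  i=10: W-B = 21 → V
  i=11: X-I = 15 → P
  i=12: N-P = 24 → Y
  i=13: Q-M =  4 → E
  i=14: Y-V =  3 → D
  i=15: U-J = 11 → L
  i=16: I-N = 21 → V
  i=17: U-F = 15 → P
  i=18: Z-B = 24 → Y
  i=19: T-P =  4 → E
  i=20: E-B =  3 → D
  i=21: S-H = 11 → L
  i=22: J-O = 21 → V
  i=23: H-S = 15 → P
  i=24: R-T = 24 → Y
  i=25: K-G =  4 → E
  i=26: Z-W =  3 → D
  i=27: G-V = 11 → L
  shifts repeat with period 6: YEDLVP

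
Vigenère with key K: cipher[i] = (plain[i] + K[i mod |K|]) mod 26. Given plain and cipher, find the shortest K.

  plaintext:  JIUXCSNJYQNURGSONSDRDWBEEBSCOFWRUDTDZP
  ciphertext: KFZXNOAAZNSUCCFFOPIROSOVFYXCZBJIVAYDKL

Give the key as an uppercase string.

BXFALWNR

  i= 0: K-J =  1 → B
  i= 1: F-I = 23 → X
  i= 2: Z-U =  5 → F
  i= 3: X-X =  0 → A
  i= 4: N-C = 11 → L
  i= 5: O-S = 22 → W
  i= 6: A-N = 13 → N
  i= 7: A-J = 17 → R
  i= 8: Z-Y =  1 → B
  i= 9: N-Q = 23 → X
  i=10: S-N =  5 → F
  i=11: U-U =  0 → A
  i=12: C-R = 11 → L
  i=13: C-G = 22 → W
  i=14: F-S = 13 → N
  i=15: F-O = 17 → R
  i=16: O-N =  1 → B
  i=17: P-S = 23 → X
  i=18: I-D =  5 → F
  i=19: R-R =  0 → A
  i=20: O-D = 11 → L
  i=21: S-W = 22 → W
  i=22: O-B = 13 → N
  i=23: V-E = 17 → R
  i=24: F-E =  1 → B
  i=25: Y-B = 23 → X
  i=26: X-S =  5 → F
  i=27: C-C =  0 → A
  i=28: Z-O = 11 → L
  i=29: B-F = 22 → W
  i=30: J-W = 13 → N
  i=31: I-R = 17 → R
  i=32: V-U =  1 → B
  i=33: A-D = 23 → X
  i=34: Y-T =  5 → F
  i=35: D-D =  0 → A
  i=36: K-Z = 11 → L
  i=37: L-P = 22 → W
  shifts repeat with period 8: BXFALWNR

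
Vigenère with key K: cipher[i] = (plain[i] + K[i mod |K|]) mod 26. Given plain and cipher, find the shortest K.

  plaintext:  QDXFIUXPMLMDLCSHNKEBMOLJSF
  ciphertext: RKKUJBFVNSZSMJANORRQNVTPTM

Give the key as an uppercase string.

BHNPBHIG

  i= 0: R-Q =  1 → B
  i= 1: K-D =  7 → H
  i= 2: K-X = 13 → N
  i= 3: U-F = 15 → P
  i= 4: J-I =  1 → B
  i= 5: B-U =  7 → H
  i= 6: F-X =  8 → I
  i= 7: V-P =  6 → G
  i= 8: N-M =  1 → B
  i= 9: S-L =  7 → H
  i=10: Z-M = 13 → N
  i=11: S-D = 15 → P
  i=12: M-L =  1 → B
  i=13: J-C =  7 → H
  i=14: A-S =  8 → I
  i=15: N-H =  6 → G
  i=16: O-N =  1 → B
  i=17: R-K =  7 → H
  i=18: R-E = 13 → N
  i=19: Q-B = 15 → P
  i=20: N-M =  1 → B
  i=21: V-O =  7 → H
  i=22: T-L =  8 → I
  i=23: P-J =  6 → G
  i=24: T-S =  1 → B
  i=25: M-F =  7 → H
  shifts repeat with period 8: BHNPBHIG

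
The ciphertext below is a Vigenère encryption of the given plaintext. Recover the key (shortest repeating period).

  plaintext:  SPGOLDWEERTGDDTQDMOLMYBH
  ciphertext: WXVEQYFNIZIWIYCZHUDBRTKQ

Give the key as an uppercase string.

  i= 0: W-S =  4 → E
  i= 1: X-P =  8 → I
  i= 2: V-G = 15 → P
  i= 3: E-O = 16 → Q
  i= 4: Q-L =  5 → F
  i= 5: Y-D = 21 → V
  i= 6: F-W =  9 → J
  i= 7: N-E =  9 → J
  i= 8: I-E =  4 → E
  i= 9: Z-R =  8 → I
  i=10: I-T = 15 → P
  i=11: W-G = 16 → Q
  i=12: I-D =  5 → F
  i=13: Y-D = 21 → V
  i=14: C-T =  9 → J
  i=15: Z-Q =  9 → J
  i=16: H-D =  4 → E
  i=17: U-M =  8 → I
  i=18: D-O = 15 → P
  i=19: B-L = 16 → Q
  i=20: R-M =  5 → F
  i=21: T-Y = 21 → V
  i=22: K-B =  9 → J
  i=23: Q-H =  9 → J
  shifts repeat with period 8: EIPQFVJJ

EIPQFVJJ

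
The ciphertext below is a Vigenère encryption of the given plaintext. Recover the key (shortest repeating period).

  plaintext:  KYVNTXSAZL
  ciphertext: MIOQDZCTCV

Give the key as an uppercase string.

  i= 0: M-K =  2 → C
  i= 1: I-Y = 10 → K
  i= 2: O-V = 19 → T
  i= 3: Q-N =  3 → D
  i= 4: D-T = 10 → K
  i= 5: Z-X =  2 → C
  i= 6: C-S = 10 → K
  i= 7: T-A = 19 → T
  i= 8: C-Z =  3 → D
  i= 9: V-L = 10 → K
  shifts repeat with period 5: CKTDK

CKTDK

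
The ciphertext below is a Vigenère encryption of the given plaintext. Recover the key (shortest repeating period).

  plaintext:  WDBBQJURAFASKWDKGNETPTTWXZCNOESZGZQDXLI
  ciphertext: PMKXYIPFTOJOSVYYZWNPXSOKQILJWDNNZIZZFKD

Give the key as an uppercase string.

  i= 0: P-W = 19 → T
  i= 1: M-D =  9 → J
  i= 2: K-B =  9 → J
  i= 3: X-B = 22 → W
  i= 4: Y-Q =  8 → I
  i= 5: I-J = 25 → Z
  i= 6: P-U = 21 → V
  i= 7: F-R = 14 → O
  i= 8: T-A = 19 → T
  i= 9: O-F =  9 → J
  i=10: J-A =  9 → J
  i=11: O-S = 22 → W
  i=12: S-K =  8 → I
  i=13: V-W = 25 → Z
  i=14: Y-D = 21 → V
  i=15: Y-K = 14 → O
  i=16: Z-G = 19 → T
  i=17: W-N =  9 → J
  i=18: N-E =  9 → J
  i=19: P-T = 22 → W
  i=20: X-P =  8 → I
  i=21: S-T = 25 → Z
  i=22: O-T = 21 → V
  i=23: K-W = 14 → O
  i=24: Q-X = 19 → T
  i=25: I-Z =  9 → J
  i=26: L-C =  9 → J
  i=27: J-N = 22 → W
  i=28: W-O =  8 → I
  i=29: D-E = 25 → Z
  i=30: N-S = 21 → V
  i=31: N-Z = 14 → O
  i=32: Z-G = 19 → T
  i=33: I-Z =  9 → J
  i=34: Z-Q =  9 → J
  i=35: Z-D = 22 → W
  i=36: F-X =  8 → I
  i=37: K-L = 25 → Z
  i=38: D-I = 21 → V
  shifts repeat with period 8: TJJWIZVO

TJJWIZVO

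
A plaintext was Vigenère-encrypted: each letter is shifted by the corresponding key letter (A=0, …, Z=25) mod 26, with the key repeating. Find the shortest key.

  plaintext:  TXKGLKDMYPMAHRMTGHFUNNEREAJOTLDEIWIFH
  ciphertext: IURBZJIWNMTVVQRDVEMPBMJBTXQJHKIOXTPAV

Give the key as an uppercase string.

PXHVOZFK

  i= 0: I-T = 15 → P
  i= 1: U-X = 23 → X
  i= 2: R-K =  7 → H
  i= 3: B-G = 21 → V
  i= 4: Z-L = 14 → O
  i= 5: J-K = 25 → Z
  i= 6: I-D =  5 → F
  i= 7: W-M = 10 → K
  i= 8: N-Y = 15 → P
  i= 9: M-P = 23 → X
  i=10: T-M =  7 → H
  i=11: V-A = 21 → V
  i=12: V-H = 14 → O
  i=13: Q-R = 25 → Z
  i=14: R-M =  5 → F
  i=15: D-T = 10 → K
  i=16: V-G = 15 → P
  i=17: E-H = 23 → X
  i=18: M-F =  7 → H
  i=19: P-U = 21 → V
  i=20: B-N = 14 → O
  i=21: M-N = 25 → Z
  i=22: J-E =  5 → F
  i=23: B-R = 10 → K
  i=24: T-E = 15 → P
  i=25: X-A = 23 → X
  i=26: Q-J =  7 → H
  i=27: J-O = 21 → V
  i=28: H-T = 14 → O
  i=29: K-L = 25 → Z
  i=30: I-D =  5 → F
  i=31: O-E = 10 → K
  i=32: X-I = 15 → P
  i=33: T-W = 23 → X
  i=34: P-I =  7 → H
  i=35: A-F = 21 → V
  i=36: V-H = 14 → O
  shifts repeat with period 8: PXHVOZFK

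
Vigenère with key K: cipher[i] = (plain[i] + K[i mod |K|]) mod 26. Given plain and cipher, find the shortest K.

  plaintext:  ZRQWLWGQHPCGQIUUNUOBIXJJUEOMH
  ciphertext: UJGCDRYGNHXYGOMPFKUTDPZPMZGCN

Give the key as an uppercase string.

VSQGS

  i= 0: U-Z = 21 → V
  i= 1: J-R = 18 → S
  i= 2: G-Q = 16 → Q
  i= 3: C-W =  6 → G
  i= 4: D-L = 18 → S
  i= 5: R-W = 21 → V
  i= 6: Y-G = 18 → S
  i= 7: G-Q = 16 → Q
  i= 8: N-H =  6 → G
  i= 9: H-P = 18 → S
  i=10: X-C = 21 → V
  i=11: Y-G = 18 → S
  i=12: G-Q = 16 → Q
  i=13: O-I =  6 → G
  i=14: M-U = 18 → S
  i=15: P-U = 21 → V
  i=16: F-N = 18 → S
  i=17: K-U = 16 → Q
  i=18: U-O =  6 → G
  i=19: T-B = 18 → S
  i=20: D-I = 21 → V
  i=21: P-X = 18 → S
  i=22: Z-J = 16 → Q
  i=23: P-J =  6 → G
  i=24: M-U = 18 → S
  i=25: Z-E = 21 → V
  i=26: G-O = 18 → S
  i=27: C-M = 16 → Q
  i=28: N-H =  6 → G
  shifts repeat with period 5: VSQGS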